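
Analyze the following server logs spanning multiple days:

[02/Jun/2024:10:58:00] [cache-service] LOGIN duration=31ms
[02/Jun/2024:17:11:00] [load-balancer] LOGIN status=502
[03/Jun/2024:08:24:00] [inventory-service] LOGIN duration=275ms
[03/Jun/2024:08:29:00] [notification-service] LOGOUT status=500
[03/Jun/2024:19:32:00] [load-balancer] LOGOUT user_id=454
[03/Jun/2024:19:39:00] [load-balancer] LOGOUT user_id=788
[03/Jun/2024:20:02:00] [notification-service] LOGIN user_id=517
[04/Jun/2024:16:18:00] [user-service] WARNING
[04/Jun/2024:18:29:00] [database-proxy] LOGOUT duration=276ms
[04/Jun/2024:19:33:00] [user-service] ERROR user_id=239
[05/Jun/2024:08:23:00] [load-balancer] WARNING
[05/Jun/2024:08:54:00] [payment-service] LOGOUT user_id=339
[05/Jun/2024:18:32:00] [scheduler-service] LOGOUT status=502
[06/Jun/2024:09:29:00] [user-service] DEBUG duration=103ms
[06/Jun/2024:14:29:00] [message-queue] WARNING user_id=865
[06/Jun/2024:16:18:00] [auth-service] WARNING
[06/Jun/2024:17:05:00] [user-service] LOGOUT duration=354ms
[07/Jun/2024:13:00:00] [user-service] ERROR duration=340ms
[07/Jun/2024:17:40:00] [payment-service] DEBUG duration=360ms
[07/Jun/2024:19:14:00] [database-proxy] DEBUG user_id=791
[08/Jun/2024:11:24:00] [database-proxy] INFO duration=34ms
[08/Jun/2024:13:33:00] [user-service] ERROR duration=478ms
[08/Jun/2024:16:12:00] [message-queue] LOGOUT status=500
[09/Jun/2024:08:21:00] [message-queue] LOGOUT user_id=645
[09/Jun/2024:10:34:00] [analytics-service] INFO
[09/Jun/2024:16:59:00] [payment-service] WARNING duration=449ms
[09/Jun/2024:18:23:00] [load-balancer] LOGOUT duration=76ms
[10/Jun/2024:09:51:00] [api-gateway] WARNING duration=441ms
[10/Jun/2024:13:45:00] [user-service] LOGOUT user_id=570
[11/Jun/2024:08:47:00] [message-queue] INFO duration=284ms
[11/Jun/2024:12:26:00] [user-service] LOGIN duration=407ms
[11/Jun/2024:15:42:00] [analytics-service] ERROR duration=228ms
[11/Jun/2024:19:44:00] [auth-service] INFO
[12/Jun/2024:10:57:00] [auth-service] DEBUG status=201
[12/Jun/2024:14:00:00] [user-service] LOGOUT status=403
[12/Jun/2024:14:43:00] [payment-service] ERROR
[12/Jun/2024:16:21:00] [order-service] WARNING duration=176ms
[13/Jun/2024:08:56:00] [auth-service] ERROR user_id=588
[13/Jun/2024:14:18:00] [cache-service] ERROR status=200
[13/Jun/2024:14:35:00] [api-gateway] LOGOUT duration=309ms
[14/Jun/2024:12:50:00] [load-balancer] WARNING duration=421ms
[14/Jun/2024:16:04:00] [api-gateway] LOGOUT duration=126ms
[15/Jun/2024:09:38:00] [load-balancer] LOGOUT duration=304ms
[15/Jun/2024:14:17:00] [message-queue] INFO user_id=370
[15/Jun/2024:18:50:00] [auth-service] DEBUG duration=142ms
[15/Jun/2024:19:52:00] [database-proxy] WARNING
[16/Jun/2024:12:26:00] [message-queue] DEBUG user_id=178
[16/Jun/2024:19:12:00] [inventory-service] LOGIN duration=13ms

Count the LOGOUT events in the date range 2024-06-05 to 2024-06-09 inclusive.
6

To filter by date range:

1. Date range: 2024-06-05 through 2024-06-09, both dates inclusive
2. Filter for LOGOUT events whose date falls in this range
3. Count matching events: 6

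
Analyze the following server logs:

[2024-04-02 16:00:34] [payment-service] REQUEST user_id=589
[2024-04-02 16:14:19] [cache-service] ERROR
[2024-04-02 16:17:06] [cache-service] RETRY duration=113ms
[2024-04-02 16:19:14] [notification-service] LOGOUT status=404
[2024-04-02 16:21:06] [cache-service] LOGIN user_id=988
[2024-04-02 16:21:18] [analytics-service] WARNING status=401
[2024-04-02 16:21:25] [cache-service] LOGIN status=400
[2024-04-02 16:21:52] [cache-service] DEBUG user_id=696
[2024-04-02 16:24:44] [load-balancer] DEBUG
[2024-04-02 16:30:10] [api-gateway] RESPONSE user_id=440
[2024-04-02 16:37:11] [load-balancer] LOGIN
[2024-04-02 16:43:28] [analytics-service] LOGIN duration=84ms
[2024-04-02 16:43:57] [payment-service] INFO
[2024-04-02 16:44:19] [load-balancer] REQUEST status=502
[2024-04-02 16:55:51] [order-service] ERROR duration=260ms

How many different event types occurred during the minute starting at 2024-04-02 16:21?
3

To count unique event types:

1. Filter events in the minute starting at 2024-04-02 16:21
2. Extract event types from matching entries
3. Count unique types: 3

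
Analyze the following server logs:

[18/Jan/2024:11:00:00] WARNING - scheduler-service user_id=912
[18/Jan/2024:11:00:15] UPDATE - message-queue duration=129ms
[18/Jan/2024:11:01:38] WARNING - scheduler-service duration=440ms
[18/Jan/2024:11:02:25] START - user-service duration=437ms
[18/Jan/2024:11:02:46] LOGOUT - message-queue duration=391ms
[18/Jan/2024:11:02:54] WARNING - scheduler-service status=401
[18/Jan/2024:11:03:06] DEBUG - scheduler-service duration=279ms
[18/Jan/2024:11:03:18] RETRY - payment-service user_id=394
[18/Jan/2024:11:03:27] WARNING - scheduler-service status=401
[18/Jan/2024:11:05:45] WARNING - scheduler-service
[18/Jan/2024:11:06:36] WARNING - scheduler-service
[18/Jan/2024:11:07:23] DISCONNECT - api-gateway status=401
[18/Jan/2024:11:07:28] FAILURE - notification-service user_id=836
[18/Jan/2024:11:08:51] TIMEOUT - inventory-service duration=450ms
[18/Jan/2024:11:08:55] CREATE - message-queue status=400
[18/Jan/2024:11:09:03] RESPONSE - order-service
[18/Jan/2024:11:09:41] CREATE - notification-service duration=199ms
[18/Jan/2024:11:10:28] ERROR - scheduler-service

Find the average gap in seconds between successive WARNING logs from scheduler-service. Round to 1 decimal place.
79.2

To calculate average interval:

1. Find all WARNING events for scheduler-service in order
2. Calculate time gaps between consecutive events
3. Compute mean of gaps: 396 / 5 = 79.2 seconds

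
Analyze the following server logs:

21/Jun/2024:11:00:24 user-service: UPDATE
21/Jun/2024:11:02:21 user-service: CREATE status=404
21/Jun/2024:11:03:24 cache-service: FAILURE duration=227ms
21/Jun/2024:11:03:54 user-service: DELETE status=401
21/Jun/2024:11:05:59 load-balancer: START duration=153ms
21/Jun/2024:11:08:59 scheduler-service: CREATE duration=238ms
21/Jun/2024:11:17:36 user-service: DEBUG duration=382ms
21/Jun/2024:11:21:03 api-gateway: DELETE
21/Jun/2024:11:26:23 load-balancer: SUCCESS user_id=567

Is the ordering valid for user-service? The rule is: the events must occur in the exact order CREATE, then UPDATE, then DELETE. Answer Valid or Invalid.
Invalid

To validate ordering:

1. Required order: CREATE → UPDATE → DELETE
2. Rule: the events must occur in the exact order CREATE, then UPDATE, then DELETE
3. Check actual order of events for user-service
4. Result: Invalid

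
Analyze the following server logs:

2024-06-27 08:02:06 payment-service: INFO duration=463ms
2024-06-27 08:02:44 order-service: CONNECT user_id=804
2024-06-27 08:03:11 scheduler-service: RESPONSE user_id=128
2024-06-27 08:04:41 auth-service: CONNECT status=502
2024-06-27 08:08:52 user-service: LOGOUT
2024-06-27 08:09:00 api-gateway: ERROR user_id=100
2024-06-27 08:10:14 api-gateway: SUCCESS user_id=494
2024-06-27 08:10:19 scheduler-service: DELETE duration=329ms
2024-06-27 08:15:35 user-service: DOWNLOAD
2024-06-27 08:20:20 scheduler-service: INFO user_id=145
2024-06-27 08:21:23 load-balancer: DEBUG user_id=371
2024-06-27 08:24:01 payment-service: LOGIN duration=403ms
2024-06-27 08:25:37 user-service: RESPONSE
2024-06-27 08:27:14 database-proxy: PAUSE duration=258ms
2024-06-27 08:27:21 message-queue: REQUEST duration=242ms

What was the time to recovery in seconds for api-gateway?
74

To calculate recovery time:

1. Find ERROR event for api-gateway: 2024-06-27 08:09:00
2. Find next SUCCESS event for api-gateway: 2024-06-27 08:10:14
3. Recovery time: 2024-06-27 08:10:14 - 2024-06-27 08:09:00 = 74 seconds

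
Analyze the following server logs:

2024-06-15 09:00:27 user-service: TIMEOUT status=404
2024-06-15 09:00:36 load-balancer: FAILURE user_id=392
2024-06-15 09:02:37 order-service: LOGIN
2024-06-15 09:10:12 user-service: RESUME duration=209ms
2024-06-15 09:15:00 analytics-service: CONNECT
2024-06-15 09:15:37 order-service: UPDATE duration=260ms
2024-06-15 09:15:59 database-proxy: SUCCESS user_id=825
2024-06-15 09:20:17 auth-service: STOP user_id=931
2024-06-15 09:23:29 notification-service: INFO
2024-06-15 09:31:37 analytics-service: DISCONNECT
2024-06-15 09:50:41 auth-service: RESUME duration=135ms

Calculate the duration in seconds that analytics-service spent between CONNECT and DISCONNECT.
997

To calculate state duration:

1. Find CONNECT event for analytics-service: 2024-06-15 09:15:00
2. Find DISCONNECT event for analytics-service: 2024-06-15 09:31:37
3. Calculate duration: 2024-06-15 09:31:37 - 2024-06-15 09:15:00 = 997 seconds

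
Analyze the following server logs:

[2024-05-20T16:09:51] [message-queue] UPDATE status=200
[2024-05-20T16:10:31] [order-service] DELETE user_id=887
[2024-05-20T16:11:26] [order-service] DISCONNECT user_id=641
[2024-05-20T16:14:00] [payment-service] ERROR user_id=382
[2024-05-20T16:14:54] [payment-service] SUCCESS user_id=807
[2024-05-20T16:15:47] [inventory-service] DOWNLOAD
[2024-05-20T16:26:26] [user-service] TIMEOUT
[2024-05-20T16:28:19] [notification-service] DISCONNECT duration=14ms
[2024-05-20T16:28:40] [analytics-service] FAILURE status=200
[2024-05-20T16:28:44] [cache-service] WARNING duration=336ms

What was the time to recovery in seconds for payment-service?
54

To calculate recovery time:

1. Find ERROR event for payment-service: 2024-05-20T16:14:00
2. Find next SUCCESS event for payment-service: 2024-05-20T16:14:54
3. Recovery time: 2024-05-20T16:14:54 - 2024-05-20T16:14:00 = 54 seconds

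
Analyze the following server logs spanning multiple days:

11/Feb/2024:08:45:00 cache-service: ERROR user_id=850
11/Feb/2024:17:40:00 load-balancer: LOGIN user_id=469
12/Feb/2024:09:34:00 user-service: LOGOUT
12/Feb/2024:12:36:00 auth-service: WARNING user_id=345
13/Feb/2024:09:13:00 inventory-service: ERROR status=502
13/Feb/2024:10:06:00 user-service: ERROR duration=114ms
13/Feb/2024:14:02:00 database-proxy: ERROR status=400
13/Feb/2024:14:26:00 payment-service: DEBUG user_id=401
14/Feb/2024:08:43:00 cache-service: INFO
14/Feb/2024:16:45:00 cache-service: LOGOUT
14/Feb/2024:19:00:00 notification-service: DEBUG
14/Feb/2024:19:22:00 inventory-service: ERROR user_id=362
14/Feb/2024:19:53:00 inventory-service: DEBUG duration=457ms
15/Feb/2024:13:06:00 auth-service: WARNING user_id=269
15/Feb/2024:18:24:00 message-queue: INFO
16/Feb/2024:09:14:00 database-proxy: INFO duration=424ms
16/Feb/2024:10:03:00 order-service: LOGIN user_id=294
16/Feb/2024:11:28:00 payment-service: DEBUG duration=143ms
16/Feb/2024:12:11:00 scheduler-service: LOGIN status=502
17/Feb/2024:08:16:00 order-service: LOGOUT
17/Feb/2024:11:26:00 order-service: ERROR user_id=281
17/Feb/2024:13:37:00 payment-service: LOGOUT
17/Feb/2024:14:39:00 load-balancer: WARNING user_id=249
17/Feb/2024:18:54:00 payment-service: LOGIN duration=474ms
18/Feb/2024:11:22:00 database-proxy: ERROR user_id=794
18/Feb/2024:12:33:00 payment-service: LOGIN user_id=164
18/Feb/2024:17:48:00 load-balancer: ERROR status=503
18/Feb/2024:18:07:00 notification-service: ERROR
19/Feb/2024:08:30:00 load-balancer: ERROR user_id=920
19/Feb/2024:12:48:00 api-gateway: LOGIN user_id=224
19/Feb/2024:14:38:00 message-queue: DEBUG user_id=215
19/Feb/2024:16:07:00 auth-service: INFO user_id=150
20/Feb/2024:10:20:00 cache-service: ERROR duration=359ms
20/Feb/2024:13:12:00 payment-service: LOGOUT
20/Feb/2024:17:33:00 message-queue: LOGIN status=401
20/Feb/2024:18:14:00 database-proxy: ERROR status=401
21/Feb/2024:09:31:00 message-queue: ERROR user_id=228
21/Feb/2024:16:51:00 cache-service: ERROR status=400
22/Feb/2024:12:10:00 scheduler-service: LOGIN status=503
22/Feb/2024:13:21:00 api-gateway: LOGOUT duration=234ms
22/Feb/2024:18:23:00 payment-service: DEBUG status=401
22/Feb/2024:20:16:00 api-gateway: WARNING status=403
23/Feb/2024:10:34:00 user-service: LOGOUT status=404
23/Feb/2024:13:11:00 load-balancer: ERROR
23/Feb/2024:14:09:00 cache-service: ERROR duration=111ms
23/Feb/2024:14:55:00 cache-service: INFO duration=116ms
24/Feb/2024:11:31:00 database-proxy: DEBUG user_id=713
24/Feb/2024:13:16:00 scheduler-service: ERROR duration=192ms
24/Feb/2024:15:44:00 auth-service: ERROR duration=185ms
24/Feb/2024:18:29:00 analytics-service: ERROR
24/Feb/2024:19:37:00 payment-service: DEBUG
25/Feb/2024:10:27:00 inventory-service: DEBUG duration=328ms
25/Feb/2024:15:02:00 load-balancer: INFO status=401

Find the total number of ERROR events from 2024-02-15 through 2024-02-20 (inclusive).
7

To filter by date range:

1. Date range: 2024-02-15 through 2024-02-20, both dates inclusive
2. Filter for ERROR events whose date falls in this range
3. Count matching events: 7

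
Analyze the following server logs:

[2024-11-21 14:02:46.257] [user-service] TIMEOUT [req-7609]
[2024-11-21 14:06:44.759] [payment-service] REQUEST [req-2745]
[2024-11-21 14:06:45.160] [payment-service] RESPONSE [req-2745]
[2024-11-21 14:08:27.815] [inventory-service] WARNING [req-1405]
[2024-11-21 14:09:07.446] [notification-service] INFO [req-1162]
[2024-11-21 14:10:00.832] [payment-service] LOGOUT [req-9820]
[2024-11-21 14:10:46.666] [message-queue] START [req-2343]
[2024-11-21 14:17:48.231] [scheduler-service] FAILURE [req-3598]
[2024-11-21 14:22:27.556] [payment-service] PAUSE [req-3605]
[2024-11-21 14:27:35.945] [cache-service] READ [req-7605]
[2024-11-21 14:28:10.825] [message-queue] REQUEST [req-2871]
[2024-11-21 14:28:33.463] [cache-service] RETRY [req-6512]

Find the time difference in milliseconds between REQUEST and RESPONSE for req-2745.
401

To calculate latency:

1. Find REQUEST with id req-2745: 2024-11-21 14:06:44.759
2. Find RESPONSE with id req-2745: 2024-11-21 14:06:45.160
3. Latency: 2024-11-21 14:06:45.160 - 2024-11-21 14:06:44.759 = 401ms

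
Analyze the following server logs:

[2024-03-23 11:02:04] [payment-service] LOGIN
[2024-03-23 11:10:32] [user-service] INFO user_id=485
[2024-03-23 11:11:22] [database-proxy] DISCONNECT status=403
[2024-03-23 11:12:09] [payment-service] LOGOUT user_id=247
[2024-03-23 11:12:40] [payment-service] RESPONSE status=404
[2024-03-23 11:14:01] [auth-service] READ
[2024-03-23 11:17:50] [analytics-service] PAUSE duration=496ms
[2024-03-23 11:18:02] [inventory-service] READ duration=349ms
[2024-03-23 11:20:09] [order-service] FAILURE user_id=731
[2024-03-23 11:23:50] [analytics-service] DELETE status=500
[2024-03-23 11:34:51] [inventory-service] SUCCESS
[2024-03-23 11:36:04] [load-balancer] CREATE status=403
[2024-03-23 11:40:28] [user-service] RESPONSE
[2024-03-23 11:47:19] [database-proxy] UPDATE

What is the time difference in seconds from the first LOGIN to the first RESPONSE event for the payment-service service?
636

To find the time between events:

1. Locate the first LOGIN event for payment-service: 2024-03-23 11:02:04
2. Locate the first RESPONSE event for payment-service: 2024-03-23 11:12:40
3. Calculate the difference: 2024-03-23 11:12:40 - 2024-03-23 11:02:04 = 636 seconds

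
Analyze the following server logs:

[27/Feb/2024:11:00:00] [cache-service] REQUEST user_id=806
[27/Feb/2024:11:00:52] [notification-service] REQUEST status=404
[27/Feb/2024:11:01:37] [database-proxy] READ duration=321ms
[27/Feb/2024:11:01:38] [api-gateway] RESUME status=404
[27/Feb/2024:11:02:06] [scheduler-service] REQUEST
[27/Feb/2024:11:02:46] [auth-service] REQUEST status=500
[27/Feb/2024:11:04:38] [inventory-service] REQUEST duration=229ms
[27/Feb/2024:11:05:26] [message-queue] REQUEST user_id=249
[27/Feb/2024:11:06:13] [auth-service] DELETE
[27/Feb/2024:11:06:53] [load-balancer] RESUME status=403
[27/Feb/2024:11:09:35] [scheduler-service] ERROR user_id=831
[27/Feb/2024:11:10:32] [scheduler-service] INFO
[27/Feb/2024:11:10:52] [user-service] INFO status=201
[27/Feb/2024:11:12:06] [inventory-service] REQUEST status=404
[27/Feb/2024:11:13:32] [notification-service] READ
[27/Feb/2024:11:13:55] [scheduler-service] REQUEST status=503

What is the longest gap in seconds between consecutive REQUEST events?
400

To find the longest gap:

1. Extract all REQUEST events in chronological order
2. Calculate time differences between consecutive events
3. Find the maximum difference
4. Longest gap: 400 seconds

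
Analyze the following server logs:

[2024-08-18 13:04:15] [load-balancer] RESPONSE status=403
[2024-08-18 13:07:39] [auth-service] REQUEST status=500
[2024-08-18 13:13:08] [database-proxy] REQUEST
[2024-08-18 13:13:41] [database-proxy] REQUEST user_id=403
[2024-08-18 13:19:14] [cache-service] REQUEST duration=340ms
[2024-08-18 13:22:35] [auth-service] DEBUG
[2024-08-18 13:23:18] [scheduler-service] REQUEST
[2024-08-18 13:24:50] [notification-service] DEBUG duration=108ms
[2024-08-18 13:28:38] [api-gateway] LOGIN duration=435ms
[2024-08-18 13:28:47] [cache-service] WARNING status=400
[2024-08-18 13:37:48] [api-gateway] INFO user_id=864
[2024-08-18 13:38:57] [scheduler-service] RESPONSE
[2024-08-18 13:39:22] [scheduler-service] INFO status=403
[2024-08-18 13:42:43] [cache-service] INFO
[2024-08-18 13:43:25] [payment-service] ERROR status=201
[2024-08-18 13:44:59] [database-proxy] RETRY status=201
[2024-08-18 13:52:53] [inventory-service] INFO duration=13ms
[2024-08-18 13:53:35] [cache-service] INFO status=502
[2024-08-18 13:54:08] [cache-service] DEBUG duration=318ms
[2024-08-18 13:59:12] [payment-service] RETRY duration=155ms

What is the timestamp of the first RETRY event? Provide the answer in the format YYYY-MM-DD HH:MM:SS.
2024-08-18 13:44:59

To find the first event:

1. Filter for all RETRY events
2. Sort by timestamp
3. Select the first one
4. Timestamp: 2024-08-18 13:44:59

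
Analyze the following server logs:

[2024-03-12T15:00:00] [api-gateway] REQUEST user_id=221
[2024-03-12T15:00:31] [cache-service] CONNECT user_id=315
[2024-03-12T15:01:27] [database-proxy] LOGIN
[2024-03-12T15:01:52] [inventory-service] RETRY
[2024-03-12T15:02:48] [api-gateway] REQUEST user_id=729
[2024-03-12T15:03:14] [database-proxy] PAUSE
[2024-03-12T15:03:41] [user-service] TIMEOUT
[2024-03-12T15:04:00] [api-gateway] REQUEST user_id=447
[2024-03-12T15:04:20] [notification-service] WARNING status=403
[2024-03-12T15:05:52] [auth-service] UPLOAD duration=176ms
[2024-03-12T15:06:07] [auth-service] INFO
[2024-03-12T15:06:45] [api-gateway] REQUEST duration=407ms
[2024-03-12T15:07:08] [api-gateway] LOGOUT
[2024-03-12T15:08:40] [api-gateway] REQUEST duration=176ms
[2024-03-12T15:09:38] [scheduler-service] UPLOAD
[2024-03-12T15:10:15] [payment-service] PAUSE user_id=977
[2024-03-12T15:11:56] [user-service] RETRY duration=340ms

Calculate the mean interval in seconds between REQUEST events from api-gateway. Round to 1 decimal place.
130.0

To calculate average interval:

1. Find all REQUEST events for api-gateway in order
2. Calculate time gaps between consecutive events
3. Compute mean of gaps: 520 / 4 = 130.0 seconds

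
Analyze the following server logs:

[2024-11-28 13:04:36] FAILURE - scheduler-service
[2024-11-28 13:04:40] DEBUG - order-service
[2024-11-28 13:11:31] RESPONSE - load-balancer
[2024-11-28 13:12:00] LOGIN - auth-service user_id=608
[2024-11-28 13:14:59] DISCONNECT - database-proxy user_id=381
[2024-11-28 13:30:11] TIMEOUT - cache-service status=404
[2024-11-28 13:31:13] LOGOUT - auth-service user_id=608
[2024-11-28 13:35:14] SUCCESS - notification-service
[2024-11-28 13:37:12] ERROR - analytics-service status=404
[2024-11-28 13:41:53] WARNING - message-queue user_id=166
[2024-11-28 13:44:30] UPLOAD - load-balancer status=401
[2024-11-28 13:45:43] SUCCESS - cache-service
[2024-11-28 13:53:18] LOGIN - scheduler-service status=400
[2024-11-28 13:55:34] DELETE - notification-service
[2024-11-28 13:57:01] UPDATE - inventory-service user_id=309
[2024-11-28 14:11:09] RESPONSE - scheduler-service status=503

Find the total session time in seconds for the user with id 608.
1153

To calculate session duration:

1. Find LOGIN event for user_id=608: 2024-11-28 13:12:00
2. Find LOGOUT event for user_id=608: 2024-11-28 13:31:13
3. Session duration: 2024-11-28 13:31:13 - 2024-11-28 13:12:00 = 1153 seconds (19 minutes)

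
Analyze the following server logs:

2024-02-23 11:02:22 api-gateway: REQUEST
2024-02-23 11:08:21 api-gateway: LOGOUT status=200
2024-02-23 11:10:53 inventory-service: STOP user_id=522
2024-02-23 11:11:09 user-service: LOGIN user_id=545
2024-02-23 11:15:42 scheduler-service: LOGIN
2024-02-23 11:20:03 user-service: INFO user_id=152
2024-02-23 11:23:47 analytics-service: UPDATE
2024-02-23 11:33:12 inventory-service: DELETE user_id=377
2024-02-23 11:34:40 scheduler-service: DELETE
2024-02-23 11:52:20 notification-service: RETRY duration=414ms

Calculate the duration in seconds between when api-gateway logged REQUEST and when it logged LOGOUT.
359

To find the time between events:

1. Locate the first REQUEST event for api-gateway: 2024-02-23 11:02:22
2. Locate the first LOGOUT event for api-gateway: 2024-02-23 11:08:21
3. Calculate the difference: 2024-02-23 11:08:21 - 2024-02-23 11:02:22 = 359 seconds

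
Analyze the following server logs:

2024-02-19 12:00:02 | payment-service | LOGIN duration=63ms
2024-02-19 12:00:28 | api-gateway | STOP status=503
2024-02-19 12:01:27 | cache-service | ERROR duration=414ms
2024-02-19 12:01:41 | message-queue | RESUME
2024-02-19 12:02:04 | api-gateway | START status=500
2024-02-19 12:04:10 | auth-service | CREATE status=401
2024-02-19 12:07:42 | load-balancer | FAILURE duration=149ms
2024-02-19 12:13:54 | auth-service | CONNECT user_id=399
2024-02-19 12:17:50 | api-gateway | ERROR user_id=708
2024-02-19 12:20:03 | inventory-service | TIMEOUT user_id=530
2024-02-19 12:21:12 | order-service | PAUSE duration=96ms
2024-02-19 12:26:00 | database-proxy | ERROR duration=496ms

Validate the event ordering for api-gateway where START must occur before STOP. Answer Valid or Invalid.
Invalid

To validate ordering:

1. Required order: START → STOP
2. Rule: START must occur before STOP
3. Check actual order of events for api-gateway
4. Result: Invalid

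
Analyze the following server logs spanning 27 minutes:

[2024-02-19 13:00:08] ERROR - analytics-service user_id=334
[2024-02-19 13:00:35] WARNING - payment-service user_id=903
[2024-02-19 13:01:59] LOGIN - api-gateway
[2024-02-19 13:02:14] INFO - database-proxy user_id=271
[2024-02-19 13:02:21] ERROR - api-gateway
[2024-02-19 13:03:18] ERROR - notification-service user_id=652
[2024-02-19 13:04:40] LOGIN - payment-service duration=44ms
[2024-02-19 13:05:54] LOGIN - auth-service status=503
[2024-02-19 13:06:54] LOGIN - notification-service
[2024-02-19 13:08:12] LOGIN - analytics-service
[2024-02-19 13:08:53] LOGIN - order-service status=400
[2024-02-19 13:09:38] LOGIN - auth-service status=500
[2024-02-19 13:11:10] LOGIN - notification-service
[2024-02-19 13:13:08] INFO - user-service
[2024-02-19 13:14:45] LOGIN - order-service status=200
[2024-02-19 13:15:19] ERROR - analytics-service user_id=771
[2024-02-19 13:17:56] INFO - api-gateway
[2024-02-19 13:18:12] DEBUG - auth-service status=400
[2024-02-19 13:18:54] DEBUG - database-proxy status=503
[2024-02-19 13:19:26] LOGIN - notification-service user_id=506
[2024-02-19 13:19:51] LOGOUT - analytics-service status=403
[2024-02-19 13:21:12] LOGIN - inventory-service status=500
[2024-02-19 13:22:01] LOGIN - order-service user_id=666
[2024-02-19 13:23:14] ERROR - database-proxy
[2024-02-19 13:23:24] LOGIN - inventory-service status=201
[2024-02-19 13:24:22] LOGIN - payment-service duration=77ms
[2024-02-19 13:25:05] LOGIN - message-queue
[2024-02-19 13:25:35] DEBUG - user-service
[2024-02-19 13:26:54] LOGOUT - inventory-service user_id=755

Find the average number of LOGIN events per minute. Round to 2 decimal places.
0.56

To calculate the rate:

1. Count total LOGIN events: 15
2. Total time period: 27 minutes
3. Rate = 15 / 27 = 0.56 events per minute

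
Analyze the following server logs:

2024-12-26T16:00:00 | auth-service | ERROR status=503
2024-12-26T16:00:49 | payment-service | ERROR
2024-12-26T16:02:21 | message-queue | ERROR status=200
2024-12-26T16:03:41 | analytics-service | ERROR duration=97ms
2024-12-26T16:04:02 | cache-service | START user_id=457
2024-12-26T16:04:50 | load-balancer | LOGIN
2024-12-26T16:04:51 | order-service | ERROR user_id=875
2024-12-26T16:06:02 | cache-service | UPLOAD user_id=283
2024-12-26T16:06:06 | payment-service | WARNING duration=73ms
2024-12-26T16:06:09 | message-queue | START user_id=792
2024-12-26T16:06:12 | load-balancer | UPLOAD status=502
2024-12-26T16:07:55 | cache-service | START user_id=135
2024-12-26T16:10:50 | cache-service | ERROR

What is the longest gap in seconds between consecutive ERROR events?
359

To find the longest gap:

1. Extract all ERROR events in chronological order
2. Calculate time differences between consecutive events
3. Find the maximum difference
4. Longest gap: 359 seconds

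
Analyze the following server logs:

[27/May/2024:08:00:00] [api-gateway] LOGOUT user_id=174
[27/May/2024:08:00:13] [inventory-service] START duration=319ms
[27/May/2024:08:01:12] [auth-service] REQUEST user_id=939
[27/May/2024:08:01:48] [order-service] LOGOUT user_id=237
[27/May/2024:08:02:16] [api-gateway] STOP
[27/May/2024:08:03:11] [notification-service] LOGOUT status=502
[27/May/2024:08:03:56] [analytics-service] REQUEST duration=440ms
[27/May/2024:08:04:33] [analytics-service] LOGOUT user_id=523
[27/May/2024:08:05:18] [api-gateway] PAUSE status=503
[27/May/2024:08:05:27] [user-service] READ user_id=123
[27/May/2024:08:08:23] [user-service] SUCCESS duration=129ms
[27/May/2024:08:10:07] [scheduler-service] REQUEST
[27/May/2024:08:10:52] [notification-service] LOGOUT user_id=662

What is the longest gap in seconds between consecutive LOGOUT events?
379

To find the longest gap:

1. Extract all LOGOUT events in chronological order
2. Calculate time differences between consecutive events
3. Find the maximum difference
4. Longest gap: 379 seconds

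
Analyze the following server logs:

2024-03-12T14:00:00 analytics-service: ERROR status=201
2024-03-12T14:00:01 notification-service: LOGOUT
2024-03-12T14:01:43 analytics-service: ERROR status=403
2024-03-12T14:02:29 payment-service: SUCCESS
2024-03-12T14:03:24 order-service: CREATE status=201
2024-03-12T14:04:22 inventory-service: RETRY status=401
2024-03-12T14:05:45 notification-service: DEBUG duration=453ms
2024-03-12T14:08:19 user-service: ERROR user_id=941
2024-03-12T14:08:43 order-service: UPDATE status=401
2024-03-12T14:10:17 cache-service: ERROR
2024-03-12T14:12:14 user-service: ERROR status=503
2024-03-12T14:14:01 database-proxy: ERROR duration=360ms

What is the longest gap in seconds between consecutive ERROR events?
396

To find the longest gap:

1. Extract all ERROR events in chronological order
2. Calculate time differences between consecutive events
3. Find the maximum difference
4. Longest gap: 396 seconds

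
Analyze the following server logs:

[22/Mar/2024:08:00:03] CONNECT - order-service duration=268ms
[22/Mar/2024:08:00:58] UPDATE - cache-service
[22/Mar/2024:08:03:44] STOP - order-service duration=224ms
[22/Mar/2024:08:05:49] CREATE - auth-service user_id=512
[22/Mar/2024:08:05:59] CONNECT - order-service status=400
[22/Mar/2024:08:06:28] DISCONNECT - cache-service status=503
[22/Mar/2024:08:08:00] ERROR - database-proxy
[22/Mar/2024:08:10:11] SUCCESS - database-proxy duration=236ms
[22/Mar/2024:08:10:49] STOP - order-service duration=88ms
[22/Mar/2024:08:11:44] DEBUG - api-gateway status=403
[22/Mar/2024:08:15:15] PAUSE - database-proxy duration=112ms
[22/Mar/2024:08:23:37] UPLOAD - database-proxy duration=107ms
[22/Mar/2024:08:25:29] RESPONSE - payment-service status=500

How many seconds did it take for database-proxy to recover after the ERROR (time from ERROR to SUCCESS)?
131

To calculate recovery time:

1. Find ERROR event for database-proxy: 22/Mar/2024:08:08:00
2. Find next SUCCESS event for database-proxy: 22/Mar/2024:08:10:11
3. Recovery time: 22/Mar/2024:08:10:11 - 22/Mar/2024:08:08:00 = 131 seconds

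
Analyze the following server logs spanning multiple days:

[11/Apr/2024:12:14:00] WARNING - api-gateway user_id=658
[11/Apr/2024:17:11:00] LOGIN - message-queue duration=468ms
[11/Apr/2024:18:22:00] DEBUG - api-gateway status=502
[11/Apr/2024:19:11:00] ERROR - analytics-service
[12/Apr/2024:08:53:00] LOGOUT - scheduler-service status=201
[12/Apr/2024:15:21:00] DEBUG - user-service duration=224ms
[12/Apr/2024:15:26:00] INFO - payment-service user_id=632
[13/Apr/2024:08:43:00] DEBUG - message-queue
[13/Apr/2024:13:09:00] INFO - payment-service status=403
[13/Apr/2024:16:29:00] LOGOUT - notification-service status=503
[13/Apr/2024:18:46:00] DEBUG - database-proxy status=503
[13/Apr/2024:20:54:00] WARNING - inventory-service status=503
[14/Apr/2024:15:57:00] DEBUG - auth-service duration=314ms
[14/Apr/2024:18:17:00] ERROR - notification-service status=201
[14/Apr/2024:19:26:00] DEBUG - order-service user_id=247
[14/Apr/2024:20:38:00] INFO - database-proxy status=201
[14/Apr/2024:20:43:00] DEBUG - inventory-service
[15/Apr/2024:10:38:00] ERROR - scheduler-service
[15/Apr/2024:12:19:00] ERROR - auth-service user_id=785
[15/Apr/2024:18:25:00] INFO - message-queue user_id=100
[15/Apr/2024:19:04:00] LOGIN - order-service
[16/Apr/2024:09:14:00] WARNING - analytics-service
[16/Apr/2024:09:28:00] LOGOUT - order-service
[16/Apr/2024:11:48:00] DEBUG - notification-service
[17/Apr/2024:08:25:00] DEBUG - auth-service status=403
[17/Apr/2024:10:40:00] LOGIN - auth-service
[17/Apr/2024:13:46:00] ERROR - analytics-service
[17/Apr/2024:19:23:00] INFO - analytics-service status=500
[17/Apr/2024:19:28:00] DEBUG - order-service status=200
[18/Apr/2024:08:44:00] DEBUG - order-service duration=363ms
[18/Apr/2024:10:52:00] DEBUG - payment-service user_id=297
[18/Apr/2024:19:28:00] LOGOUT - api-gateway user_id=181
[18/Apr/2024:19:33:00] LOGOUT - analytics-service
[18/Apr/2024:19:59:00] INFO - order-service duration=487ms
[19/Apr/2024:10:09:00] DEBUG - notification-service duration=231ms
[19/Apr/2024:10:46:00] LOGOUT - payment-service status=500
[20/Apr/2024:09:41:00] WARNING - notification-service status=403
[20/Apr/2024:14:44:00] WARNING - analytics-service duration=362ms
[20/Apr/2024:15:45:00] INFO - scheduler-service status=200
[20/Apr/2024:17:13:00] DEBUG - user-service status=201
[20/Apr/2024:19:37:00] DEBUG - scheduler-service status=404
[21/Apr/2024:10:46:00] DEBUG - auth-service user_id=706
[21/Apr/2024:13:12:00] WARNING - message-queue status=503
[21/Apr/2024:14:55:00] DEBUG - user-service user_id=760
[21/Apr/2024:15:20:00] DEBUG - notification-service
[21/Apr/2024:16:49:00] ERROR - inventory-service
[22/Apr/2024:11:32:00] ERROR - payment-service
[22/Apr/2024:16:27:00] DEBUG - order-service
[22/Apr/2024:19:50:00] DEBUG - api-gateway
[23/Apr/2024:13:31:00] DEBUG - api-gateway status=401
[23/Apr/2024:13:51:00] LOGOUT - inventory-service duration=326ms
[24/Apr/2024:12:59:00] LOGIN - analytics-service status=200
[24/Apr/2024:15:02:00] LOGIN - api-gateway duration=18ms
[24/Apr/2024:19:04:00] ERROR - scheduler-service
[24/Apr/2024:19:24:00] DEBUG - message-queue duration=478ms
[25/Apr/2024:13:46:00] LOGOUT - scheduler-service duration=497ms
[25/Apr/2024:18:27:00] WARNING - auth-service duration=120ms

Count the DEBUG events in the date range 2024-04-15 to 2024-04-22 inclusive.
13

To filter by date range:

1. Date range: 2024-04-15 through 2024-04-22, both dates inclusive
2. Filter for DEBUG events whose date falls in this range
3. Count matching events: 13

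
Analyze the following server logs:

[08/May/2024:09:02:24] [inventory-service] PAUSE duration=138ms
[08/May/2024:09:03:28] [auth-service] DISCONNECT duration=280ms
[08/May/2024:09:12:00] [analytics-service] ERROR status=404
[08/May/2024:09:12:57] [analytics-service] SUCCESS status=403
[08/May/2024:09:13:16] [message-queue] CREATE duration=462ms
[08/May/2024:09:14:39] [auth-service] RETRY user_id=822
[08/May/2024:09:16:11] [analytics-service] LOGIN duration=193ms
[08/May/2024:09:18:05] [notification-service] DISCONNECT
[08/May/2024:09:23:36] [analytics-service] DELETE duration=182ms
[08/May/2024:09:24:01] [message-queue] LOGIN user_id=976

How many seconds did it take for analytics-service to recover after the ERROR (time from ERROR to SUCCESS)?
57

To calculate recovery time:

1. Find ERROR event for analytics-service: 08/May/2024:09:12:00
2. Find next SUCCESS event for analytics-service: 08/May/2024:09:12:57
3. Recovery time: 08/May/2024:09:12:57 - 08/May/2024:09:12:00 = 57 seconds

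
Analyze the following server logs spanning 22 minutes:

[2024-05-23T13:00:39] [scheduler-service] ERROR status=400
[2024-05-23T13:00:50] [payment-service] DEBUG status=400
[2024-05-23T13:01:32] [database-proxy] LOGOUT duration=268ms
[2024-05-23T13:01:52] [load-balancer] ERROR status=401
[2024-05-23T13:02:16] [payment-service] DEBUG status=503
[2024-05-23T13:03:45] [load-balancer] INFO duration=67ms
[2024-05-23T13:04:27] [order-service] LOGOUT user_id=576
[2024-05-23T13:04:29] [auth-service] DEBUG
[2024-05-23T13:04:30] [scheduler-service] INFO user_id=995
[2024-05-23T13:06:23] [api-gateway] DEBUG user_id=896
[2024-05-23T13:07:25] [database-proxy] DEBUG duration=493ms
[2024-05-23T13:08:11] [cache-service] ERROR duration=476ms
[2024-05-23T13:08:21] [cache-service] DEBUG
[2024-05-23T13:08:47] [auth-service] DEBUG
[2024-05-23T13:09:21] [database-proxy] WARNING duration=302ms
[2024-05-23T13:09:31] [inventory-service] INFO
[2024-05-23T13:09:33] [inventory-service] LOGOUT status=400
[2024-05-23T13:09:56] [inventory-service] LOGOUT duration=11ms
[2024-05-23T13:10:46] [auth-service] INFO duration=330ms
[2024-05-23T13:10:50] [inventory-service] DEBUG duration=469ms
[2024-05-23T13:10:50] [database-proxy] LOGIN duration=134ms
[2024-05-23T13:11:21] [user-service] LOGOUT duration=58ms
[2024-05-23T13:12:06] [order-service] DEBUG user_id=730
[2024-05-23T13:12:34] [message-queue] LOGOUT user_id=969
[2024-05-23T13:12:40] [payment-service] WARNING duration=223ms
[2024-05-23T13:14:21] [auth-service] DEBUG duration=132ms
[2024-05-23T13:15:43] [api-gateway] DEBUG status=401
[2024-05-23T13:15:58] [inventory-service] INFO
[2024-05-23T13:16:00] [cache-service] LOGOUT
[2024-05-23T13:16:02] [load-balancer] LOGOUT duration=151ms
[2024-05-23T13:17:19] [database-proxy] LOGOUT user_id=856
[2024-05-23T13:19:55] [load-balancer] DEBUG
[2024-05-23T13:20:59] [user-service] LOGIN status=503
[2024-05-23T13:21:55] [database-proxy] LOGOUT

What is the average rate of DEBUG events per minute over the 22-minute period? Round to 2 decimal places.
0.55

To calculate the rate:

1. Count total DEBUG events: 12
2. Total time period: 22 minutes
3. Rate = 12 / 22 = 0.55 events per minute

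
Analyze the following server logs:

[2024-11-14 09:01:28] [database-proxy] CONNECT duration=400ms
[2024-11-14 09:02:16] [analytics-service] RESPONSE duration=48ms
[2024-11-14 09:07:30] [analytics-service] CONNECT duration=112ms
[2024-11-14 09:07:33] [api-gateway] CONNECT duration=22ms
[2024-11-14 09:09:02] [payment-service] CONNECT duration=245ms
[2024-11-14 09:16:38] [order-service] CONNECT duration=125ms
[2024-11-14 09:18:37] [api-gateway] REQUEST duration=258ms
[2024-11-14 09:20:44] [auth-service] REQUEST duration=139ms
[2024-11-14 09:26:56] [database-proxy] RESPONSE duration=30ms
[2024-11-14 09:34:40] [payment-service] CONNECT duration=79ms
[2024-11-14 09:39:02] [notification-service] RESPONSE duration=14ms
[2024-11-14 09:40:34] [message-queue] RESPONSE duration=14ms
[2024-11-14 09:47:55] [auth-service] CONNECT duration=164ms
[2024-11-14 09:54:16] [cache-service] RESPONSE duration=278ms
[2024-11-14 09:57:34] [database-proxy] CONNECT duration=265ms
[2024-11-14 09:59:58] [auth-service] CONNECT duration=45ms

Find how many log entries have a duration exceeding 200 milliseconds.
5

To count timeouts:

1. Threshold: 200ms
2. Extract duration from each log entry
3. Count entries where duration > 200
4. Timeout count: 5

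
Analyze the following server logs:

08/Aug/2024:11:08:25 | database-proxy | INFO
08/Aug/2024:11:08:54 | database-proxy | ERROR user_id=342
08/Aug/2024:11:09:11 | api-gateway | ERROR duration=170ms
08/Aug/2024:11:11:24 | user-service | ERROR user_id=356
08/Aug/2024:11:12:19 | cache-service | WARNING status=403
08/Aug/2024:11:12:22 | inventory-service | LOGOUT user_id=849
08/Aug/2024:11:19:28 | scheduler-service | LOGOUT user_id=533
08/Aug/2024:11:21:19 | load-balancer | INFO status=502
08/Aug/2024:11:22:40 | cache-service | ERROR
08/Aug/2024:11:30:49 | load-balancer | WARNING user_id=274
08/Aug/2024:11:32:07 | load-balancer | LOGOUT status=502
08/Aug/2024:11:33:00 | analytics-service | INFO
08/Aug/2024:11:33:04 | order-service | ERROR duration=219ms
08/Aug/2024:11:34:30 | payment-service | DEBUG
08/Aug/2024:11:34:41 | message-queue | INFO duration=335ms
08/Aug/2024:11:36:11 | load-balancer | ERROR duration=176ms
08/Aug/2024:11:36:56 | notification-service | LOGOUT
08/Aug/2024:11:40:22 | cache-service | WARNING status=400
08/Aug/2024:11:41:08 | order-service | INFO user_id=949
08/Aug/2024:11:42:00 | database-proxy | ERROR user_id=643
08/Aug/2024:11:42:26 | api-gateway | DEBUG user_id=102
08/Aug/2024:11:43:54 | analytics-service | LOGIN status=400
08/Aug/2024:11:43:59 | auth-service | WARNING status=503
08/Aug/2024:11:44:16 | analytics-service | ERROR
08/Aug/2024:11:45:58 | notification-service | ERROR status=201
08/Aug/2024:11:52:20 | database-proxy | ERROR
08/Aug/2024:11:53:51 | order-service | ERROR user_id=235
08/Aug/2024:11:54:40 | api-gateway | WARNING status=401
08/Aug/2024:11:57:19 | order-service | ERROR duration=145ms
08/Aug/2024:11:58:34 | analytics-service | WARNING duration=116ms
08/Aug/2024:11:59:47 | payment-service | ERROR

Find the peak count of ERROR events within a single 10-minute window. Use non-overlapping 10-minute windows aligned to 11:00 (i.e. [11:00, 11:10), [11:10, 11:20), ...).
4

To find the burst window:

1. Divide the log period into non-overlapping 10-minute windows starting at 11:00
2. Count ERROR events in each window
3. Find the window with maximum count
4. Maximum events in a window: 4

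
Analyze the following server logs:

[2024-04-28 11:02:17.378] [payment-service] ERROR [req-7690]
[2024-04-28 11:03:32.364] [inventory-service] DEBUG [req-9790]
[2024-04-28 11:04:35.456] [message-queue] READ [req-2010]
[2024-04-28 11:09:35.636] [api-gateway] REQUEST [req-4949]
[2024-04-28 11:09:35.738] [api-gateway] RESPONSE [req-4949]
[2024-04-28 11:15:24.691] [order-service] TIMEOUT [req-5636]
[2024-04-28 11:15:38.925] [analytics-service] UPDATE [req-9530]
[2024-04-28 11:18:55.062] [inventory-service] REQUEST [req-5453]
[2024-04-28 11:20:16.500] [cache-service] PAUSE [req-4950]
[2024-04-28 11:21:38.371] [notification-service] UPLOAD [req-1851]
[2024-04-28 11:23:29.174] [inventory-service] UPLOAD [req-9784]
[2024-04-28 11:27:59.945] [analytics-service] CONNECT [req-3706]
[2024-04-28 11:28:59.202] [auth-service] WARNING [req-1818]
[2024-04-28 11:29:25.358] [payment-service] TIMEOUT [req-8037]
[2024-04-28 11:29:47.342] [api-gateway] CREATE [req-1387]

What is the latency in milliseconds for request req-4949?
102

To calculate latency:

1. Find REQUEST with id req-4949: 2024-04-28 11:09:35.636
2. Find RESPONSE with id req-4949: 2024-04-28 11:09:35.738
3. Latency: 2024-04-28 11:09:35.738 - 2024-04-28 11:09:35.636 = 102ms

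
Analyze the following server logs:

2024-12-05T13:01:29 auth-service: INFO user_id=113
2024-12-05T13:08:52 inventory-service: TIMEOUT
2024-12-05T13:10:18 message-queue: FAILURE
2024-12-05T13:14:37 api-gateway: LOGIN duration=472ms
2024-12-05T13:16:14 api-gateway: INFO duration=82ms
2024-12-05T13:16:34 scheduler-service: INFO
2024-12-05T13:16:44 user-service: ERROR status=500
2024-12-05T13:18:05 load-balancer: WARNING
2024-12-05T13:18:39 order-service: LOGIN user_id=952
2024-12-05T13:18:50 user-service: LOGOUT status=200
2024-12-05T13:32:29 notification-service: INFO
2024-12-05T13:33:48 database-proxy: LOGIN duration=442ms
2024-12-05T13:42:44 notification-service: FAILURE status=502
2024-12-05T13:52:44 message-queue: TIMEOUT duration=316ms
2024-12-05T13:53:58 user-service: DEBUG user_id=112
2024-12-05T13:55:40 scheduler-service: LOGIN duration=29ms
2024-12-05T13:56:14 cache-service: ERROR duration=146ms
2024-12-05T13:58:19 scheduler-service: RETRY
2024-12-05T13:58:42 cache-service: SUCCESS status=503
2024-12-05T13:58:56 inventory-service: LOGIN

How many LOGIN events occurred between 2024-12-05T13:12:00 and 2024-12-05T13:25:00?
2

To count events in the time window:

1. Window boundaries: 2024-12-05T13:12:00 to 2024-12-05T13:25:00
2. Filter for LOGIN events within this window
3. Count matching events: 2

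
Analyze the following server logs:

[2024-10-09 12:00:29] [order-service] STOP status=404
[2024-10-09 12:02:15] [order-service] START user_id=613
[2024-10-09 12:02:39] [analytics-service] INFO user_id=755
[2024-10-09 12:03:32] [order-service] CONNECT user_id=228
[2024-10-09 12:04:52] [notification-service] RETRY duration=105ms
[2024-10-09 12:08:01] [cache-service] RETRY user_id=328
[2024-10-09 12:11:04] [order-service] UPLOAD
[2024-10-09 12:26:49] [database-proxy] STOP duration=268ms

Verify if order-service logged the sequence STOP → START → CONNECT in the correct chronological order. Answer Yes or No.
Yes

To verify sequence order:

1. Find all events in sequence STOP → START → CONNECT for order-service
2. Extract their timestamps
3. Check if timestamps are in ascending order
4. Result: Yes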